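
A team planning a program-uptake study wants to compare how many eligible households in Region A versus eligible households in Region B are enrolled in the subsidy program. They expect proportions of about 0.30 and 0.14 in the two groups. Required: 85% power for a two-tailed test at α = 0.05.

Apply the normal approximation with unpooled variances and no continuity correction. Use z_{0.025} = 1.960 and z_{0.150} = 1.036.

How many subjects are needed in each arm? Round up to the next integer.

n = 116 per group

n = (z_{α/2} + z_β)² · [p₁(1−p₁) + p₂(1−p₂)] / (p₁ − p₂)²
  = (1.960 + 1.036)² · (0.30·0.70 + 0.14·0.86) / (0.16)²
  = (2.996)² · (0.2100 + 0.1204) / 0.0256
  = 8.9760 · 0.3304 / 0.0256
  = 115.85
Round up → n = 116 per group.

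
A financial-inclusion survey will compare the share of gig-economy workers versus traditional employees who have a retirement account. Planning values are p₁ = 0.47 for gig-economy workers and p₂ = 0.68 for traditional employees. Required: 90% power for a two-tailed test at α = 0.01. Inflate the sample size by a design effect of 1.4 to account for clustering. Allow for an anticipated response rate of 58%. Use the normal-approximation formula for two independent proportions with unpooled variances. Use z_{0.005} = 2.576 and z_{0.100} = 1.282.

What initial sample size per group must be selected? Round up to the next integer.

n = (z_{α/2} + z_β)² · [p₁(1−p₁) + p₂(1−p₂)] / (p₁ − p₂)²
  = (2.576 + 1.282)² · (0.47·0.53 + 0.68·0.32) / (-0.21)²
  = (3.858)² · (0.2491 + 0.2176) / 0.0441
  = 14.8842 · 0.4667 / 0.0441
  = 157.52
Design effect: 1.4 × 157.52 = 220.52.
Adjust for 58% response: 220.52 / 0.58 = 380.21.
Round up → n = 381 per group.

n = 381 per group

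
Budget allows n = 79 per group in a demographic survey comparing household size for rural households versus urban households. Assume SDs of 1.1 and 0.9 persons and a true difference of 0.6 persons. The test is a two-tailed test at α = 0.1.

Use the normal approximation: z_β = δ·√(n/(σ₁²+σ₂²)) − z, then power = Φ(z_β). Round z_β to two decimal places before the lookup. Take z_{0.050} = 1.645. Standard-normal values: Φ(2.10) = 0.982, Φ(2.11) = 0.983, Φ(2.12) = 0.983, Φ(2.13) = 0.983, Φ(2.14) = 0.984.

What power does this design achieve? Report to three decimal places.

z_β = δ·√(n/(σ₁²+σ₂²)) − z_{α/2}
    = 0.6 · √(79/2.02) − 1.645
    = 0.6 · 6.25371 − 1.645
    = 3.7522 − 1.645 = 2.1072 → 2.11
Power = Φ(2.11) = 0.983.

Power ≈ 0.983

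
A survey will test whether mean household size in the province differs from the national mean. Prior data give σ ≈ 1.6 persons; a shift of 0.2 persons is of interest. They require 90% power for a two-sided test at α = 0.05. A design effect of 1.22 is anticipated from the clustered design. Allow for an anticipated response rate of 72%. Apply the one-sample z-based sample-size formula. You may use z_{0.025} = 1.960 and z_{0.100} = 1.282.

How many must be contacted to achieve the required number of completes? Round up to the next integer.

n = (z_{α/2} + z_β)² · σ² / δ²
  = (1.960 + 1.282)² · 1.6² / 0.2²
  = 10.5106 · 2.56 / 0.04
  = 672.68
Design effect: 1.22 × 672.68 = 820.66.
Adjust for 72% response: 820.66 / 0.72 = 1139.81.
Round up → n = 1140.

n = 1140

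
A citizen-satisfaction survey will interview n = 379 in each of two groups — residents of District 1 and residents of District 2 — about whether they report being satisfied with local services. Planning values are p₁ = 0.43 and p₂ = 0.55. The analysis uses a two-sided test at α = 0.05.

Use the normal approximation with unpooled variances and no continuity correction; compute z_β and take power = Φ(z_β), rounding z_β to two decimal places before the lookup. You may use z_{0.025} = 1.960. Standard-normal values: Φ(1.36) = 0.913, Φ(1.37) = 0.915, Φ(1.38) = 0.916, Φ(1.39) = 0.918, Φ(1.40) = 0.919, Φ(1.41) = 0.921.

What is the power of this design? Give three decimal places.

Power ≈ 0.915

z_β = |p₁−p₂|·√(n/[p₁q₁+p₂q₂]) − z_{α/2}
    = 0.12 · √(379/0.4926) − 1.960
    = 0.12 · 27.7378 − 1.960
    = 3.3285 − 1.960 = 1.3685 → 1.37
Power = Φ(1.37) = 0.915.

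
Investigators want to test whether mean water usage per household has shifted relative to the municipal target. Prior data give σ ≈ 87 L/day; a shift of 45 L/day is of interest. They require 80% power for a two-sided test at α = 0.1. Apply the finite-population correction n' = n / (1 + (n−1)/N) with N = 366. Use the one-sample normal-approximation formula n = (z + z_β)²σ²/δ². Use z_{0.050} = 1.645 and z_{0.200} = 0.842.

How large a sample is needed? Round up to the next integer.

n = 22

n = (z_{α/2} + z_β)² · σ² / δ²
  = (1.645 + 0.842)² · 87² / 45²
  = 6.1852 · 7569 / 2025
  = 23.12
Finite-population correction (N = 366): 23.12 / (1 + (23.12 − 1)/366) = 21.80.
Round up → n = 22.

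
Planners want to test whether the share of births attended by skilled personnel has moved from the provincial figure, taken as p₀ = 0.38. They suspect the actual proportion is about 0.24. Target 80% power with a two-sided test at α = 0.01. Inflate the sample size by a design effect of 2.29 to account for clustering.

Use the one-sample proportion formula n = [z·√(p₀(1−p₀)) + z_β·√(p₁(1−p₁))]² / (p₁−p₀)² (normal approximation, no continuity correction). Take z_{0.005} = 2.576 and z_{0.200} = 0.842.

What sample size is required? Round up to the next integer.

n = [z_{α/2}·√(p₀q₀) + z_β·√(p₁q₁)]² / (p₁ − p₀)²
  = [2.576·√(0.38·0.62) + 0.842·√(0.24·0.76)]² / (-0.14)²
  = [2.576·0.4854 + 0.842·0.4271]² / 0.0196
  = [1.6100]² / 0.0196
  = 132.24
Design effect: 2.29 × 132.24 = 302.84.
Round up → n = 303.

n = 303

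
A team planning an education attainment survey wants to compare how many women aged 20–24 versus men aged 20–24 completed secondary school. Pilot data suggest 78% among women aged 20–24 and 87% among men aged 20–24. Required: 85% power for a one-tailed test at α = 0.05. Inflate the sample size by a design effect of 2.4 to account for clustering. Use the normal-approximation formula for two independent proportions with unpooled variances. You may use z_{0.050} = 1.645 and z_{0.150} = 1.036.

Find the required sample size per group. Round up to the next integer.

n = (z_α + z_β)² · [p₁(1−p₁) + p₂(1−p₂)] / (p₁ − p₂)²
  = (1.645 + 1.036)² · (0.78·0.22 + 0.87·0.13) / (-0.09)²
  = (2.681)² · (0.1716 + 0.1131) / 0.0081
  = 7.1878 · 0.2847 / 0.0081
  = 252.64
Design effect: 2.4 × 252.64 = 606.33.
Round up → n = 607 per group.

n = 607 per group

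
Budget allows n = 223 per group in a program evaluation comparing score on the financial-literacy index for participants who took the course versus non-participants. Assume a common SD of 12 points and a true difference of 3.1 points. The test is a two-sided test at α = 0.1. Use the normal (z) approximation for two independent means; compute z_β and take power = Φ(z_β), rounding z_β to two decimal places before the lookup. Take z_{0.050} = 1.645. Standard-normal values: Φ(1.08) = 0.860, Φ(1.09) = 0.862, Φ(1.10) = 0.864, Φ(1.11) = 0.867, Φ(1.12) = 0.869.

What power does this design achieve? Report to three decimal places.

Power ≈ 0.860

z_β = δ·√(n/(σ₁²+σ₂²)) − z_{α/2}
    = 3.1 · √(223/288) − 1.645
    = 3.1 · 0.87995 − 1.645
    = 2.7278 − 1.645 = 1.0828 → 1.08
Power = Φ(1.08) = 0.860.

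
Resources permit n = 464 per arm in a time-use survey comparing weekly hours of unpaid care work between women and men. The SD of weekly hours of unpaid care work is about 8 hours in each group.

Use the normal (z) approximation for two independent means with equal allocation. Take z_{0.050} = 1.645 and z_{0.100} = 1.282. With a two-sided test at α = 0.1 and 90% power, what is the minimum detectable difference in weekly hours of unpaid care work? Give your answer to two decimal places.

δ = (z_{α/2} + z_β) · √((σ₁²+σ₂²)/n)
  = (1.645 + 1.282) · √(128/464)
  = 2.927 · √0.27586
  = 2.927 · 0.5252
  = 1.5373

Minimum detectable difference ≈ 1.54 hours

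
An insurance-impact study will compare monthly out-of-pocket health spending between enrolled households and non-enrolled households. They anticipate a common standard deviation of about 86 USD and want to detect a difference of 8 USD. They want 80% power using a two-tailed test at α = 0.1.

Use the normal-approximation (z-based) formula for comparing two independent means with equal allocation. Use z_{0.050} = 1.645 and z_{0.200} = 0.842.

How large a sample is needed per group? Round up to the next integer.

n = 1430 per group

n = (z_{α/2} + z_β)² · (σ₁² + σ₂²) / δ²
  = (1.645 + 0.842)² · (2·86² = 14792) / 8²
  = 6.1852 · 14792 / 64
  = 1429.55
Round up → n = 1430 per group.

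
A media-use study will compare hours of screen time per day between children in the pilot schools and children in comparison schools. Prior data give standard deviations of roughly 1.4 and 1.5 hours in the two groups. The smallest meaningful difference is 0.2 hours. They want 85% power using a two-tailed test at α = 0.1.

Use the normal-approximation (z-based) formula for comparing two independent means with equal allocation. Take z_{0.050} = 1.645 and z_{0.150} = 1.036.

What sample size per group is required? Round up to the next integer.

n = 757 per group

n = (z_{α/2} + z_β)² · (σ₁² + σ₂²) / δ²
  = (1.645 + 1.036)² · (1.4² + 1.5² = 4.21) / 0.2²
  = 7.1878 · 4.21 / 0.04
  = 756.51
Round up → n = 757 per group.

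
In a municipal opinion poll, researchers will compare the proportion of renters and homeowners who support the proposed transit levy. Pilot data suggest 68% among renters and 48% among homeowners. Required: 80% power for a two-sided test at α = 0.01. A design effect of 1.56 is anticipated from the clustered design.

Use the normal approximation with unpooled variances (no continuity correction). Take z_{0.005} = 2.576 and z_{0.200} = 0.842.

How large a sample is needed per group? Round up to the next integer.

n = 213 per group

n = (z_{α/2} + z_β)² · [p₁(1−p₁) + p₂(1−p₂)] / (p₁ − p₂)²
  = (2.576 + 0.842)² · (0.68·0.32 + 0.48·0.52) / (0.20)²
  = (3.418)² · (0.2176 + 0.2496) / 0.0400
  = 11.6827 · 0.4672 / 0.0400
  = 136.45
Design effect: 1.56 × 136.45 = 212.87.
Round up → n = 213 per group.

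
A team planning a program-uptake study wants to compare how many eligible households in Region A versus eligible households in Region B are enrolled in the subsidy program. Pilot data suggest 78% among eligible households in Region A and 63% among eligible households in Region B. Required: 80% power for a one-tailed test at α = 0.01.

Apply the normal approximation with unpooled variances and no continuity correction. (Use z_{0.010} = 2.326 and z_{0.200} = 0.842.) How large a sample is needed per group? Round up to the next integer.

n = (z_α + z_β)² · [p₁(1−p₁) + p₂(1−p₂)] / (p₁ − p₂)²
  = (2.326 + 0.842)² · (0.78·0.22 + 0.63·0.37) / (0.15)²
  = (3.168)² · (0.1716 + 0.2331) / 0.0225
  = 10.0362 · 0.4047 / 0.0225
  = 180.52
Round up → n = 181 per group.

n = 181 per group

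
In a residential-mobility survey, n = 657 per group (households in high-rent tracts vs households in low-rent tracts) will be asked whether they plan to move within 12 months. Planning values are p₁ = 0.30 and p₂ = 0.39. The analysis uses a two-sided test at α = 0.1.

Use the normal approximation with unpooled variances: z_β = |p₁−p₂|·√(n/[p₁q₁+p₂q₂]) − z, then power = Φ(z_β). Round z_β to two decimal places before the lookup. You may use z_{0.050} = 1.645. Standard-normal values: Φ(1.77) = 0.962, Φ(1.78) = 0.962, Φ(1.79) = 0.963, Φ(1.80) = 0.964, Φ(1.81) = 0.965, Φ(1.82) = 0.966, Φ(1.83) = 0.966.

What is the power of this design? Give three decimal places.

z_β = |p₁−p₂|·√(n/[p₁q₁+p₂q₂]) − z_{α/2}
    = 0.09 · √(657/0.4479) − 1.645
    = 0.09 · 38.2994 − 1.645
    = 3.4469 − 1.645 = 1.8019 → 1.80
Power = Φ(1.80) = 0.964.

Power ≈ 0.964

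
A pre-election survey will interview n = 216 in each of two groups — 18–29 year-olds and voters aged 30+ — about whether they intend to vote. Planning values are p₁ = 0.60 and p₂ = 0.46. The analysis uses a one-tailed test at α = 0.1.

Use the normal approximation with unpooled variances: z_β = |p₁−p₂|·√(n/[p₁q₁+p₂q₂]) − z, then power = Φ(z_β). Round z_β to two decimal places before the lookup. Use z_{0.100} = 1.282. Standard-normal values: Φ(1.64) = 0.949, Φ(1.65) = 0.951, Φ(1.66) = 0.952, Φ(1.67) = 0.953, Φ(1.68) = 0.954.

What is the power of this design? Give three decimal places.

Power ≈ 0.952

z_β = |p₁−p₂|·√(n/[p₁q₁+p₂q₂]) − z_α
    = 0.14 · √(216/0.4884) − 1.282
    = 0.14 · 21.0300 − 1.282
    = 2.9442 − 1.282 = 1.6622 → 1.66
Power = Φ(1.66) = 0.952.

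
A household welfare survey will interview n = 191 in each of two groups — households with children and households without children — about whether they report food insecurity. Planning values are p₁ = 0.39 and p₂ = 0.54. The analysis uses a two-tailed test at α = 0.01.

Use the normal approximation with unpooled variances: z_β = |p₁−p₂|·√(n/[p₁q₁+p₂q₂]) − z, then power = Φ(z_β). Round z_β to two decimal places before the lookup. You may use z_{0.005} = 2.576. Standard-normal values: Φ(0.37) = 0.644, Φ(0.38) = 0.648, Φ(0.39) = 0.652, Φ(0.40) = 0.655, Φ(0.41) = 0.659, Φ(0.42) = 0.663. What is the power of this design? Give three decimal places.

Power ≈ 0.655

z_β = |p₁−p₂|·√(n/[p₁q₁+p₂q₂]) − z_{α/2}
    = 0.15 · √(191/0.4863) − 2.576
    = 0.15 · 19.8182 − 2.576
    = 2.9727 − 2.576 = 0.3967 → 0.40
Power = Φ(0.40) = 0.655.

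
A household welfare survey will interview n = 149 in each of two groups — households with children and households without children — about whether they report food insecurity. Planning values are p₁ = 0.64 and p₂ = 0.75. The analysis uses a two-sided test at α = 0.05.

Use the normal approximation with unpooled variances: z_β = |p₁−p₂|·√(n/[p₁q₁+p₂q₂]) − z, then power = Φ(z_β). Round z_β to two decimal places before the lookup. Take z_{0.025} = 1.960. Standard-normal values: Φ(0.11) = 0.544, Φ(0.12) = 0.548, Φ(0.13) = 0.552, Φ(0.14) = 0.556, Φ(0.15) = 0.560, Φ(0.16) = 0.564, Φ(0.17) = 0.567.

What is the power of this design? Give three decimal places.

Power ≈ 0.548

z_β = |p₁−p₂|·√(n/[p₁q₁+p₂q₂]) − z_{α/2}
    = 0.11 · √(149/0.4179) − 1.960
    = 0.11 · 18.8824 − 1.960
    = 2.0771 − 1.960 = 0.1171 → 0.12
Power = Φ(0.12) = 0.548.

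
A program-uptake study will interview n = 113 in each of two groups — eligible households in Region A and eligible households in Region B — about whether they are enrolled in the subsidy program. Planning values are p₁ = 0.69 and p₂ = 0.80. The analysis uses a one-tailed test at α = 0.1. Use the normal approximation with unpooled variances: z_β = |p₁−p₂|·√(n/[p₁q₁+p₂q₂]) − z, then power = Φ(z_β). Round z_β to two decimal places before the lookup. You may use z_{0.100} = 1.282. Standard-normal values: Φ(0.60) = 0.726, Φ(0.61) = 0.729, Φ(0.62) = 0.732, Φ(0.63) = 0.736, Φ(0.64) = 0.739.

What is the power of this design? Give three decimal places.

z_β = |p₁−p₂|·√(n/[p₁q₁+p₂q₂]) − z_α
    = 0.11 · √(113/0.3739) − 1.282
    = 0.11 · 17.3845 − 1.282
    = 1.9123 − 1.282 = 0.6303 → 0.63
Power = Φ(0.63) = 0.736.

Power ≈ 0.736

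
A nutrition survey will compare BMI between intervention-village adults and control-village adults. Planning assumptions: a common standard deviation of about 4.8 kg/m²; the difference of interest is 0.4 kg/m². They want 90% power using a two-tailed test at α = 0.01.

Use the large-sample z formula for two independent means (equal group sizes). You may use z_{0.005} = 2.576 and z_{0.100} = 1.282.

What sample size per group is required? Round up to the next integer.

n = 4287 per group

n = (z_{α/2} + z_β)² · (σ₁² + σ₂²) / δ²
  = (2.576 + 1.282)² · (2·4.8² = 46.08) / 0.4²
  = 14.8842 · 46.08 / 0.16
  = 4286.64
Round up → n = 4287 per group.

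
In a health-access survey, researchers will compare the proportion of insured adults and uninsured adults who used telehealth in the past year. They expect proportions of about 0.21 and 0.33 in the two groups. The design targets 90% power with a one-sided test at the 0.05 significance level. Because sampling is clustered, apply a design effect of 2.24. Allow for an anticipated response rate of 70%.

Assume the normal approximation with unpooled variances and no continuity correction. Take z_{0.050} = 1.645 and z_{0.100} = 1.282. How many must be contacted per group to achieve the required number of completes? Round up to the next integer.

n = 737 per group

n = (z_α + z_β)² · [p₁(1−p₁) + p₂(1−p₂)] / (p₁ − p₂)²
  = (1.645 + 1.282)² · (0.21·0.79 + 0.33·0.67) / (-0.12)²
  = (2.927)² · (0.1659 + 0.2211) / 0.0144
  = 8.5673 · 0.3870 / 0.0144
  = 230.25
Design effect: 2.24 × 230.25 = 515.75.
Adjust for 70% response: 515.75 / 0.70 = 736.79.
Round up → n = 737 per group.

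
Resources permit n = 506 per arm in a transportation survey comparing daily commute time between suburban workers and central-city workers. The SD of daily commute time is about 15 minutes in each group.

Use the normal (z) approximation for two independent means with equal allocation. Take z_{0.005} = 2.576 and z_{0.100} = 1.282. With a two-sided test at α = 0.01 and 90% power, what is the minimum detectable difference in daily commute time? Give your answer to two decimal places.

Minimum detectable difference ≈ 3.64 minutes

δ = (z_{α/2} + z_β) · √((σ₁²+σ₂²)/n)
  = (2.576 + 1.282) · √(450/506)
  = 3.858 · √0.88933
  = 3.858 · 0.9430
  = 3.6383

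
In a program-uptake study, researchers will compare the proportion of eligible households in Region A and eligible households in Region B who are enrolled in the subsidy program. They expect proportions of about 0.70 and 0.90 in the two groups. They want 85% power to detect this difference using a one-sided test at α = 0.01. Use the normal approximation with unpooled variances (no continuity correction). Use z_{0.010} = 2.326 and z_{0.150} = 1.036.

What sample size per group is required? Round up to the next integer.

n = 85 per group

n = (z_α + z_β)² · [p₁(1−p₁) + p₂(1−p₂)] / (p₁ − p₂)²
  = (2.326 + 1.036)² · (0.70·0.30 + 0.90·0.10) / (-0.20)²
  = (3.362)² · (0.2100 + 0.0900) / 0.0400
  = 11.3030 · 0.3000 / 0.0400
  = 84.77
Round up → n = 85 per group.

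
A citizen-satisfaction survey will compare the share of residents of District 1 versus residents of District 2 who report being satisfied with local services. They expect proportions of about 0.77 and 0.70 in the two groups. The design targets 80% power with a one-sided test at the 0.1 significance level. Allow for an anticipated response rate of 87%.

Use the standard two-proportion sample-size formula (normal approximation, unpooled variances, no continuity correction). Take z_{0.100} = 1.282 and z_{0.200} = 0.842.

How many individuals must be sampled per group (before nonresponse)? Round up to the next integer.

n = 410 per group

n = (z_α + z_β)² · [p₁(1−p₁) + p₂(1−p₂)] / (p₁ − p₂)²
  = (1.282 + 0.842)² · (0.77·0.23 + 0.70·0.30) / (0.07)²
  = (2.124)² · (0.1771 + 0.2100) / 0.0049
  = 4.5114 · 0.3871 / 0.0049
  = 356.40
Adjust for 87% response: 356.40 / 0.87 = 409.65.
Round up → n = 410 per group.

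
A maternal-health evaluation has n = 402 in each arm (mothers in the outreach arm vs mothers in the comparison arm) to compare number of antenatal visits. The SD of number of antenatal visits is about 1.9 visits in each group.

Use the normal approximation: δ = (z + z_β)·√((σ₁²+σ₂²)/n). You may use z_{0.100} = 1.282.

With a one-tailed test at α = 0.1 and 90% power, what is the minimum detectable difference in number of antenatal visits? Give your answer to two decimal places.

Minimum detectable difference ≈ 0.34 visits

δ = (z_α + z_β) · √((σ₁²+σ₂²)/n)
  = (1.282 + 1.282) · √(7.22/402)
  = 2.564 · √0.01796
  = 2.564 · 0.1340
  = 0.3436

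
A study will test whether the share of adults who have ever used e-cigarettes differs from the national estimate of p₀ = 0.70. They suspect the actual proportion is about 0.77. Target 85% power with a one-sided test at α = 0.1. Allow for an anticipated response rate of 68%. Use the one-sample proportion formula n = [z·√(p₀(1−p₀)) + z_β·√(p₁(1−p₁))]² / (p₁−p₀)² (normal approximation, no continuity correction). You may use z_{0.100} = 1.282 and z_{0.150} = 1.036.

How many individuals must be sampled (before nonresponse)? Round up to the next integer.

n = [z_α·√(p₀q₀) + z_β·√(p₁q₁)]² / (p₁ − p₀)²
  = [1.282·√(0.70·0.30) + 1.036·√(0.77·0.23)]² / (0.07)²
  = [1.282·0.4583 + 1.036·0.4208]² / 0.0049
  = [1.0235]² / 0.0049
  = 213.77
Adjust for 68% response: 213.77 / 0.68 = 314.37.
Round up → n = 315.

n = 315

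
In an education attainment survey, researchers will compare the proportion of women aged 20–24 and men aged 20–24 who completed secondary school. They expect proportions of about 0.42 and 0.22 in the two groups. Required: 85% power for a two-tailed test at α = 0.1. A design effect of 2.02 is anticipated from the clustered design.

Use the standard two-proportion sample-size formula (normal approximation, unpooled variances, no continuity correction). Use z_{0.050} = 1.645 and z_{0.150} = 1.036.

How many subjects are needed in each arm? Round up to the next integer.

n = 151 per group

n = (z_{α/2} + z_β)² · [p₁(1−p₁) + p₂(1−p₂)] / (p₁ − p₂)²
  = (1.645 + 1.036)² · (0.42·0.58 + 0.22·0.78) / (0.20)²
  = (2.681)² · (0.2436 + 0.1716) / 0.0400
  = 7.1878 · 0.4152 / 0.0400
  = 74.61
Design effect: 2.02 × 74.61 = 150.71.
Round up → n = 151 per group.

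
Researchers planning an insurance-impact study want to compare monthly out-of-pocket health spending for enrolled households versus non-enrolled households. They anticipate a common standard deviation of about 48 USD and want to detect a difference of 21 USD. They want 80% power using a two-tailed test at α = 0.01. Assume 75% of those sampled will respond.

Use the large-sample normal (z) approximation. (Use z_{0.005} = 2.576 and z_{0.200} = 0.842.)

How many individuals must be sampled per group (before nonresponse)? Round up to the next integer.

n = (z_{α/2} + z_β)² · (σ₁² + σ₂²) / δ²
  = (2.576 + 0.842)² · (2·48² = 4608) / 21²
  = 11.6827 · 4608 / 441
  = 122.07
Adjust for 75% response: 122.07 / 0.75 = 162.76.
Round up → n = 163 per group.

n = 163 per group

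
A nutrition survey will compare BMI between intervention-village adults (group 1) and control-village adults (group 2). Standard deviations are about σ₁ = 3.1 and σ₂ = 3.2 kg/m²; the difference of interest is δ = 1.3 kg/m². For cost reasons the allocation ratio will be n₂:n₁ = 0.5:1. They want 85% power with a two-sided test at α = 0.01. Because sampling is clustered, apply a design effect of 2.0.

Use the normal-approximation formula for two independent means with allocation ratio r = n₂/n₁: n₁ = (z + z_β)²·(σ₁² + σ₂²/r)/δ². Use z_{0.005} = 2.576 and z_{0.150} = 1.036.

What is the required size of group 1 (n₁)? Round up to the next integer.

n₁ = 465

n₁ = (z_{α/2} + z_β)² · (σ₁² + σ₂²/r) / δ²
   = (2.576 + 1.036)² · (3.1² + 3.2²/0.5) / 1.3²
   = 13.0465 · (9.61 + 20.48) / 1.69
   = 13.0465 · 30.09 / 1.69
   = 232.29
Design effect: 2.0 × 232.29 = 464.58.
Round up → n₁ = 465; n₂ = r·n₁ = 0.5 × 465 = 233.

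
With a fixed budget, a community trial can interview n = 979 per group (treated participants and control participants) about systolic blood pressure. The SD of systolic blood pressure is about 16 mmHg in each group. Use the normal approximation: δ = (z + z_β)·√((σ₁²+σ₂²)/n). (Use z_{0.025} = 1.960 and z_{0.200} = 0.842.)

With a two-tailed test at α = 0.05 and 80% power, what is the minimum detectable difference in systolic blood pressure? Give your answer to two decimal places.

Minimum detectable difference ≈ 2.03 mmHg

δ = (z_{α/2} + z_β) · √((σ₁²+σ₂²)/n)
  = (1.960 + 0.842) · √(512/979)
  = 2.802 · √0.52298
  = 2.802 · 0.7232
  = 2.0263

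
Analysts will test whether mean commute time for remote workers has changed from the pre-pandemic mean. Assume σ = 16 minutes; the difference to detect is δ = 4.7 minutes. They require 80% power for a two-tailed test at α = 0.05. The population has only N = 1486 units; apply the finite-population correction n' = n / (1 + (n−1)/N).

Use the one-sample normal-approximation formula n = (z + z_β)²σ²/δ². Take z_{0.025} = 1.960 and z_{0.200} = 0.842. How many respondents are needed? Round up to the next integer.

n = (z_{α/2} + z_β)² · σ² / δ²
  = (1.960 + 0.842)² · 16² / 4.7²
  = 7.8512 · 256 / 22.09
  = 90.99
Finite-population correction (N = 1486): 90.99 / (1 + (90.99 − 1)/1486) = 85.79.
Round up → n = 86.

n = 86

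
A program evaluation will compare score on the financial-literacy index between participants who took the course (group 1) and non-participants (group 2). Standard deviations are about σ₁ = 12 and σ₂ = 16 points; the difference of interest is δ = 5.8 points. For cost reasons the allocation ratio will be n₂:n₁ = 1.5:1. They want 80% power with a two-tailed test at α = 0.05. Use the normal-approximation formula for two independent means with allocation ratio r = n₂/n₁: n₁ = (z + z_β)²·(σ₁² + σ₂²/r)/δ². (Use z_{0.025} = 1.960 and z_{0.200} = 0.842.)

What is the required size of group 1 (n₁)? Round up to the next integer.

n₁ = (z_{α/2} + z_β)² · (σ₁² + σ₂²/r) / δ²
   = (1.960 + 0.842)² · (12² + 16²/1.5) / 5.8²
   = 7.8512 · (144 + 170.6667) / 33.64
   = 7.8512 · 314.6667 / 33.64
   = 73.44
Round up → n₁ = 74; n₂ = r·n₁ = 1.5 × 74 = 111.

n₁ = 74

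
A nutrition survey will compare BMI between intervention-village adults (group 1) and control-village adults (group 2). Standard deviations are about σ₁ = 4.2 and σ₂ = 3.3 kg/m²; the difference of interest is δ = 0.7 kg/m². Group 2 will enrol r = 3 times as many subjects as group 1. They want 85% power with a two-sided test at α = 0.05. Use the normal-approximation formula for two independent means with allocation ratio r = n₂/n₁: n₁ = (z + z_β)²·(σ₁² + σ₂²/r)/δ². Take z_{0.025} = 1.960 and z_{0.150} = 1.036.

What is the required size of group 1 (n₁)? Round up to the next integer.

n₁ = (z_{α/2} + z_β)² · (σ₁² + σ₂²/r) / δ²
   = (1.960 + 1.036)² · (4.2² + 3.3²/3) / 0.7²
   = 8.9760 · (17.64 + 3.63) / 0.49
   = 8.9760 · 21.27 / 0.49
   = 389.63
Round up → n₁ = 390; n₂ = r·n₁ = 3 × 390 = 1170.

n₁ = 390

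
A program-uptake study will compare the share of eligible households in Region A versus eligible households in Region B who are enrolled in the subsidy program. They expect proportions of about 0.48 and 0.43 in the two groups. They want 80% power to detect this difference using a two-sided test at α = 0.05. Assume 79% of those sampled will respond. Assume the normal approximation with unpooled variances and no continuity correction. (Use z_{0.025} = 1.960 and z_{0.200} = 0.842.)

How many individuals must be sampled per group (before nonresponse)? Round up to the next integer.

n = 1967 per group

n = (z_{α/2} + z_β)² · [p₁(1−p₁) + p₂(1−p₂)] / (p₁ − p₂)²
  = (1.960 + 0.842)² · (0.48·0.52 + 0.43·0.57) / (0.05)²
  = (2.802)² · (0.2496 + 0.2451) / 0.0025
  = 7.8512 · 0.4947 / 0.0025
  = 1553.60
Adjust for 79% response: 1553.60 / 0.79 = 1966.58.
Round up → n = 1967 per group.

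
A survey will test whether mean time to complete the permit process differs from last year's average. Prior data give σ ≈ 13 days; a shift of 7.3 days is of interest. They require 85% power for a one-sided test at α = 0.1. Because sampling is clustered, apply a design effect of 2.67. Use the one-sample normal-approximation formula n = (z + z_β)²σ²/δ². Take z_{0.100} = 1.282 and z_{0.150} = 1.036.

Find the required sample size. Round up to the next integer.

n = 46

n = (z_α + z_β)² · σ² / δ²
  = (1.282 + 1.036)² · 13² / 7.3²
  = 5.3731 · 169 / 53.29
  = 17.04
Design effect: 2.67 × 17.04 = 45.50.
Round up → n = 46.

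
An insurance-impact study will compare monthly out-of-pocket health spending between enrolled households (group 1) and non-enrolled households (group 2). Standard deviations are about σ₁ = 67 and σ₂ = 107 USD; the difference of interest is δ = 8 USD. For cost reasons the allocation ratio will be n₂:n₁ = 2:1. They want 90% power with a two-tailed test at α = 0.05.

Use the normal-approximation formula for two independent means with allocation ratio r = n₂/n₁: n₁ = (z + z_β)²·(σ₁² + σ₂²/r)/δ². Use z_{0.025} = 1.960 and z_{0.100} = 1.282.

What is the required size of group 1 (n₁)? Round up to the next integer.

n₁ = 1678

n₁ = (z_{α/2} + z_β)² · (σ₁² + σ₂²/r) / δ²
   = (1.960 + 1.282)² · (67² + 107²/2) / 8²
   = 10.5106 · (4489 + 5724.5) / 64
   = 10.5106 · 10213.5 / 64
   = 1677.34
Round up → n₁ = 1678; n₂ = r·n₁ = 2 × 1678 = 3356.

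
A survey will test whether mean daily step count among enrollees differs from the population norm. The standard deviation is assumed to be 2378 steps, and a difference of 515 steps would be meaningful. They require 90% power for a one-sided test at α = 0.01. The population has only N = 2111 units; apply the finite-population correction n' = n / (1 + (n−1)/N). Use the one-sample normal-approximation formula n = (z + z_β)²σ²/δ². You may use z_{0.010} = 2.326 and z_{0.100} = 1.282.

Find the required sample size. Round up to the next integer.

n = 246

n = (z_α + z_β)² · σ² / δ²
  = (2.326 + 1.282)² · 2378² / 515²
  = 13.0177 · 5654884 / 265225
  = 277.55
Finite-population correction (N = 2111): 277.55 / (1 + (277.55 − 1)/2111) = 245.40.
Round up → n = 246.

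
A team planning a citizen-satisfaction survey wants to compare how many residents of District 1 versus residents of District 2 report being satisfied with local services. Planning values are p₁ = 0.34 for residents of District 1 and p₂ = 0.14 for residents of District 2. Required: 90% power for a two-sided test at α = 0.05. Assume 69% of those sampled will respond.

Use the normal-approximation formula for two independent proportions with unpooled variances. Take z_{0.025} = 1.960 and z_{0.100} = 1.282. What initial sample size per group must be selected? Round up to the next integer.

n = (z_{α/2} + z_β)² · [p₁(1−p₁) + p₂(1−p₂)] / (p₁ − p₂)²
  = (1.960 + 1.282)² · (0.34·0.66 + 0.14·0.86) / (0.20)²
  = (3.242)² · (0.2244 + 0.1204) / 0.0400
  = 10.5106 · 0.3448 / 0.0400
  = 90.60
Adjust for 69% response: 90.60 / 0.69 = 131.31.
Round up → n = 132 per group.

n = 132 per group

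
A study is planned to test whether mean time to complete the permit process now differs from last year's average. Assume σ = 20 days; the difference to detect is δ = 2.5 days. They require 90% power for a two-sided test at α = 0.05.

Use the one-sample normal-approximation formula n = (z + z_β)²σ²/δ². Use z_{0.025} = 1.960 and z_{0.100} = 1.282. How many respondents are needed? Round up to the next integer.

n = 673

n = (z_{α/2} + z_β)² · σ² / δ²
  = (1.960 + 1.282)² · 20² / 2.5²
  = 10.5106 · 400 / 6.25
  = 672.68
Round up → n = 673.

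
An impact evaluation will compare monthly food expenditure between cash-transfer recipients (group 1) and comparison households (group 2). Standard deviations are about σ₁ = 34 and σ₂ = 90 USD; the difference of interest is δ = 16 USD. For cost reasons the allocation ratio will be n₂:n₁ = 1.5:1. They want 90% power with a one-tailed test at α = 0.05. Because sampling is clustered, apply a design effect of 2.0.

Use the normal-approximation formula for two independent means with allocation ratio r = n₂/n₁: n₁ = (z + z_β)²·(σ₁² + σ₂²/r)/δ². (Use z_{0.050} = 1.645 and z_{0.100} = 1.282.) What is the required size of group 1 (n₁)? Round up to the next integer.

n₁ = 439

n₁ = (z_α + z_β)² · (σ₁² + σ₂²/r) / δ²
   = (1.645 + 1.282)² · (34² + 90²/1.5) / 16²
   = 8.5673 · (1156 + 5400) / 256
   = 8.5673 · 6556 / 256
   = 219.40
Design effect: 2.0 × 219.40 = 438.81.
Round up → n₁ = 439; n₂ = r·n₁ = 1.5 × 439 = 659.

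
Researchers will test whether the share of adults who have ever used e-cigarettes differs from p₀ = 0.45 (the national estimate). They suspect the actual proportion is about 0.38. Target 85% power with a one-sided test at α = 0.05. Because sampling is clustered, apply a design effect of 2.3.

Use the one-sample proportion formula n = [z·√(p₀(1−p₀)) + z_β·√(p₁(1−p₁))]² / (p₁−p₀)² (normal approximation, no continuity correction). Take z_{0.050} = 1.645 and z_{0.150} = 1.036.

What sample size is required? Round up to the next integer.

n = 820

n = [z_α·√(p₀q₀) + z_β·√(p₁q₁)]² / (p₁ − p₀)²
  = [1.645·√(0.45·0.55) + 1.036·√(0.38·0.62)]² / (-0.07)²
  = [1.645·0.4975 + 1.036·0.4854]² / 0.0049
  = [1.3212]² / 0.0049
  = 356.26
Design effect: 2.3 × 356.26 = 819.40.
Round up → n = 820.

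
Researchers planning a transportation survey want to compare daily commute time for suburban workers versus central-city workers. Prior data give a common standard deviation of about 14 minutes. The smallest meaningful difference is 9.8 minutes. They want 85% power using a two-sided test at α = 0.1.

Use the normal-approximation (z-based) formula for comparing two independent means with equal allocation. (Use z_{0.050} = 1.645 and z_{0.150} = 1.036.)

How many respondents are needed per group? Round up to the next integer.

n = 30 per group

n = (z_{α/2} + z_β)² · (σ₁² + σ₂²) / δ²
  = (1.645 + 1.036)² · (2·14² = 392) / 9.8²
  = 7.1878 · 392 / 96.04
  = 29.34
Round up → n = 30 per group.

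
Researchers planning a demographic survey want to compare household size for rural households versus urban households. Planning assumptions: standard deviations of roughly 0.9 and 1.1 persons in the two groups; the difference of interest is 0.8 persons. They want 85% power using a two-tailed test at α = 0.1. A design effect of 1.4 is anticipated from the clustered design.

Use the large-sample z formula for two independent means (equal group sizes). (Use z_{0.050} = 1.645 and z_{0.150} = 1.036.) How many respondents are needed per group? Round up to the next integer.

n = (z_{α/2} + z_β)² · (σ₁² + σ₂²) / δ²
  = (1.645 + 1.036)² · (0.9² + 1.1² = 2.02) / 0.8²
  = 7.1878 · 2.02 / 0.64
  = 22.69
Design effect: 1.4 × 22.69 = 31.76.
Round up → n = 32 per group.

n = 32 per group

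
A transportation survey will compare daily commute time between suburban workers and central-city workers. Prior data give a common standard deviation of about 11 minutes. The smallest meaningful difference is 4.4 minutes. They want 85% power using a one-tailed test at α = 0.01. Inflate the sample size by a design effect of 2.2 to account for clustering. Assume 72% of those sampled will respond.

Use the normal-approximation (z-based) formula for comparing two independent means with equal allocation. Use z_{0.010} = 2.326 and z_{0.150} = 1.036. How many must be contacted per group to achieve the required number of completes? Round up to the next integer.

n = (z_α + z_β)² · (σ₁² + σ₂²) / δ²
  = (2.326 + 1.036)² · (2·11² = 242) / 4.4²
  = 11.3030 · 242 / 19.36
  = 141.29
Design effect: 2.2 × 141.29 = 310.83.
Adjust for 72% response: 310.83 / 0.72 = 431.71.
Round up → n = 432 per group.

n = 432 per group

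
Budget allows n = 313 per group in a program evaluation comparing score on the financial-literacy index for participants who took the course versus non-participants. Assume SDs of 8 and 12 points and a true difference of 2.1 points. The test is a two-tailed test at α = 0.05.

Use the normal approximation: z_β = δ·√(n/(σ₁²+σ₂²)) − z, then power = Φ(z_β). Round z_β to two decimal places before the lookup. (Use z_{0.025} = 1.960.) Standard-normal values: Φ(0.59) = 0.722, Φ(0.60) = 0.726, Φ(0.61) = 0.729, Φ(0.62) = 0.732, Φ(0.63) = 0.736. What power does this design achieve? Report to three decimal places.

z_β = δ·√(n/(σ₁²+σ₂²)) − z_{α/2}
    = 2.1 · √(313/208) − 1.960
    = 2.1 · 1.22671 − 1.960
    = 2.5761 − 1.960 = 0.6161 → 0.62
Power = Φ(0.62) = 0.732.

Power ≈ 0.732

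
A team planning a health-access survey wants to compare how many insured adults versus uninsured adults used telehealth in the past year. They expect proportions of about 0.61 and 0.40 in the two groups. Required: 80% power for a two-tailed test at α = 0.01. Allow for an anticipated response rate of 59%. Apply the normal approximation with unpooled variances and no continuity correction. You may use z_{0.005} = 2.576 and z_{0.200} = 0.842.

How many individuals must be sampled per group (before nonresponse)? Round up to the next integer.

n = 215 per group

n = (z_{α/2} + z_β)² · [p₁(1−p₁) + p₂(1−p₂)] / (p₁ − p₂)²
  = (2.576 + 0.842)² · (0.61·0.39 + 0.40·0.60) / (0.21)²
  = (3.418)² · (0.2379 + 0.2400) / 0.0441
  = 11.6827 · 0.4779 / 0.0441
  = 126.60
Adjust for 59% response: 126.60 / 0.59 = 214.58.
Round up → n = 215 per group.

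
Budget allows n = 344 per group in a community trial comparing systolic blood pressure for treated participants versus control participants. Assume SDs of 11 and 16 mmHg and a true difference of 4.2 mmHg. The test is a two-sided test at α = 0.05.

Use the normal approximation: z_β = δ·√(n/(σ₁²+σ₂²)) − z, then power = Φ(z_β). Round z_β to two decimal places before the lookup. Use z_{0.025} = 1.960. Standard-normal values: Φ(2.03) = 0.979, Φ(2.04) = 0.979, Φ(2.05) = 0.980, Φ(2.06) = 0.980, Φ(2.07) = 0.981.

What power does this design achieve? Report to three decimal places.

z_β = δ·√(n/(σ₁²+σ₂²)) − z_{α/2}
    = 4.2 · √(344/377) − 1.960
    = 4.2 · 0.95523 − 1.960
    = 4.0120 − 1.960 = 2.0520 → 2.05
Power = Φ(2.05) = 0.980.

Power ≈ 0.980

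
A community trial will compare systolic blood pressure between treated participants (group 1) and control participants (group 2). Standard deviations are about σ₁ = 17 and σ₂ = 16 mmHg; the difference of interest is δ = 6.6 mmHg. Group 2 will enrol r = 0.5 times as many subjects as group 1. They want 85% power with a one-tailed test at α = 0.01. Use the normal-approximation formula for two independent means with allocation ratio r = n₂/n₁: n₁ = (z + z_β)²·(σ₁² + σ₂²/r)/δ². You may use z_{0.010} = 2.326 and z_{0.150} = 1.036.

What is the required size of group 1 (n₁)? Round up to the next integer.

n₁ = (z_α + z_β)² · (σ₁² + σ₂²/r) / δ²
   = (2.326 + 1.036)² · (17² + 16²/0.5) / 6.6²
   = 11.3030 · (289 + 512) / 43.56
   = 11.3030 · 801 / 43.56
   = 207.85
Round up → n₁ = 208; n₂ = r·n₁ = 0.5 × 208 = 104.

n₁ = 208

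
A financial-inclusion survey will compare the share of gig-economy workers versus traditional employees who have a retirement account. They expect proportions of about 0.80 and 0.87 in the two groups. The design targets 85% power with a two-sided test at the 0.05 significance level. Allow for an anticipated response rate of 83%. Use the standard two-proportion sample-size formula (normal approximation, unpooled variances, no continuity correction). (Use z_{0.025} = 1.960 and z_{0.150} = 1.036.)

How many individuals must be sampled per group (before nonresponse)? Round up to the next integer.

n = (z_{α/2} + z_β)² · [p₁(1−p₁) + p₂(1−p₂)] / (p₁ − p₂)²
  = (1.960 + 1.036)² · (0.80·0.20 + 0.87·0.13) / (-0.07)²
  = (2.996)² · (0.1600 + 0.1131) / 0.0049
  = 8.9760 · 0.2731 / 0.0049
  = 500.28
Adjust for 83% response: 500.28 / 0.83 = 602.74.
Round up → n = 603 per group.

n = 603 per group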